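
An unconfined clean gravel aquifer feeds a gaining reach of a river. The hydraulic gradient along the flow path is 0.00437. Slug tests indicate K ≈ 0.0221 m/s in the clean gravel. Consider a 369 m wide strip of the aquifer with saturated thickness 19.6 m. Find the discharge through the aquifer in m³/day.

Convert K: 0.0221 m/s × 86400 = 1909 m/day.
Cross-sectional area A = 369 × 19.6 = 7232 m².
Hydraulic gradient i = 0.00437.
Darcy's law: Q = K · A · i = 1909 × 7232 × 0.004370 = 60349 m³/day.

60300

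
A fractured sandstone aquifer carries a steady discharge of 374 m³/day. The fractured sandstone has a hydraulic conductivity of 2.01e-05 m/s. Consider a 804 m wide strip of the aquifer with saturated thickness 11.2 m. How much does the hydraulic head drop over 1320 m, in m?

31.6

Convert K: 2.01e-05 m/s × 86400 = 1.737 m/day.
Cross-sectional area A = 804 × 11.2 = 9005 m².
From Q = K·A·i, i = Q / (K·A) = 374 / (1.737 × 9005) = 0.02392.
Head loss Δh = i · L = 0.02392 × 1320 = 31.57 m.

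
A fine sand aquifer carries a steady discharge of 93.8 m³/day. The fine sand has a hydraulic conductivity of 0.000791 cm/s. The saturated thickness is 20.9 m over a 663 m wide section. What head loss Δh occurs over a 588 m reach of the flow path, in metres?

5.82

Convert K: 0.000791 cm/s × 864 = 0.6834 m/day.
Cross-sectional area A = 663 × 20.9 = 13857 m².
From Q = K·A·i, i = Q / (K·A) = 93.8 / (0.6834 × 13857) = 0.009905.
Head loss Δh = i · L = 0.009905 × 588 = 5.824 m.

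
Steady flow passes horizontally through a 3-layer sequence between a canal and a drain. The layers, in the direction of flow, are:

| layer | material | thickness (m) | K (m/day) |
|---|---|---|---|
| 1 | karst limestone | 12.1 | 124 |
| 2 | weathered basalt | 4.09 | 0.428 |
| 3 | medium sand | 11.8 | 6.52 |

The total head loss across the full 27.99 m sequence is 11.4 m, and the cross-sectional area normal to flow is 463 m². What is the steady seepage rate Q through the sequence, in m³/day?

Flow is perpendicular to layering, so the layers act in series and the equivalent K is the thickness-weighted harmonic mean.
Total thickness L = 12.1 + 4.09 + 11.8 = 27.99 m.
Σ(b_i/K_i) = 12.1/124 + 4.09/0.428 + 11.8/6.52 = 11.46 d.
K_eq = L / Σ(b_i/K_i) = 27.99 / 11.46 = 2.442 m/day.
Q = K_eq · A · (Δh/L) = 2.442 × 463 × (11.4/27.99) = 460.4 m³/day.

460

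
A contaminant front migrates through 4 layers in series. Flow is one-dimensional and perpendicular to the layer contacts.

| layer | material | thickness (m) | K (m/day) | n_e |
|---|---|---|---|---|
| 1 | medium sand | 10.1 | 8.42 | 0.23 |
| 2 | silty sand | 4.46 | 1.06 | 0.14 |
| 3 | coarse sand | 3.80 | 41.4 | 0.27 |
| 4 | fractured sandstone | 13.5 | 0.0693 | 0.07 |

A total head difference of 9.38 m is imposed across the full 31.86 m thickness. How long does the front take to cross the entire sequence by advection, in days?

105

With flow normal to the layers, continuity requires the same specific discharge q through every layer.
Σ(b_i/K_i) = 10.1/8.42 + 4.46/1.06 + 3.80/41.4 + 13.5/0.0693 = 200.3 d.
q = Δh / Σ(b_i/K_i) = 9.38 / 200.3 = 0.04683 m/day.
In each layer the seepage velocity is v_i = q/n_i, so the layer transit time is t_i = b_i·n_i / q:
  layer 1 (medium sand): t_1 = 10.1 × 0.23 / 0.04683 = 49.61 d
  layer 2 (silty sand): t_2 = 4.46 × 0.14 / 0.04683 = 13.33 d
  layer 3 (coarse sand): t_3 = 3.80 × 0.27 / 0.04683 = 21.91 d
  layer 4 (fractured sandstone): t_4 = 13.5 × 0.07 / 0.04683 = 20.18 d
Total t = Σ t_i = 105.0 days.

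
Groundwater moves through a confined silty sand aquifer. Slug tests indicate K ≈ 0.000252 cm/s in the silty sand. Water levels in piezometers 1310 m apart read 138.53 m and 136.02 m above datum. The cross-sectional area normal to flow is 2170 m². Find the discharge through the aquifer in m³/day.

Convert K: 0.000252 cm/s × 864 = 0.2177 m/day.
Hydraulic gradient i = (138.53 − 136.02) / 1310 = 2.51 / 1310 = 0.001916.
Darcy's law: Q = K · A · i = 0.2177 × 2170 × 0.001916 = 0.9053 m³/day.

0.905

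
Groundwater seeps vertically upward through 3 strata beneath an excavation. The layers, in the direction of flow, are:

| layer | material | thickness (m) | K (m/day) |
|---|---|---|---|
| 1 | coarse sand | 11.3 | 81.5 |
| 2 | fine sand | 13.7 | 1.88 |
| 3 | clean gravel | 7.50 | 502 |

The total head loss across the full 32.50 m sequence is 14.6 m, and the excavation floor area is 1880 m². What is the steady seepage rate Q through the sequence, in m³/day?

Flow is perpendicular to layering, so the layers act in series and the equivalent K is the thickness-weighted harmonic mean.
Total thickness L = 11.3 + 13.7 + 7.50 = 32.50 m.
Σ(b_i/K_i) = 11.3/81.5 + 13.7/1.88 + 7.50/502 = 7.441 d.
K_eq = L / Σ(b_i/K_i) = 32.50 / 7.441 = 4.368 m/day.
Q = K_eq · A · (Δh/L) = 4.368 × 1880 × (14.6/32.50) = 3689 m³/day.

3690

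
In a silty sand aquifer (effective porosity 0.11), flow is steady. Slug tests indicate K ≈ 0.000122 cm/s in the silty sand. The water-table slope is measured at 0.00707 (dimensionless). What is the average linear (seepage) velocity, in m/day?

0.00677

Convert K: 0.000122 cm/s × 864 = 0.1054 m/day.
Hydraulic gradient i = 0.00707.
Darcy flux q = K · i = 0.1054 × 0.007070 = 0.0007452 m/day.
Seepage velocity v = q / n_e = 0.0007452 / 0.11 = 0.006775 m/day.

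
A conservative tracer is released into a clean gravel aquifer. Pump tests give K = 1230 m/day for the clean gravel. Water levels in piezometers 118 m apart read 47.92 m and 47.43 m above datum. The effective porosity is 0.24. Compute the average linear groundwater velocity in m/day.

21.3

Hydraulic gradient i = (47.92 − 47.43) / 118 = 0.49 / 118 = 0.004153.
Darcy flux q = K · i = 1230 × 0.004153 = 5.108 m/day.
Seepage velocity v = q / n_e = 5.108 / 0.24 = 21.28 m/day.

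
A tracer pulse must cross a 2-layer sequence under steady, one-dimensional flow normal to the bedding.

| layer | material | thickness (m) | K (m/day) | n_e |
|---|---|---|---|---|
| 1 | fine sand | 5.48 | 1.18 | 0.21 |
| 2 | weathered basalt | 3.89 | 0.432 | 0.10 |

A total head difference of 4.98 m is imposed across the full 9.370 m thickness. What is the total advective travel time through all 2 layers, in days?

4.22

With flow normal to the layers, continuity requires the same specific discharge q through every layer.
Σ(b_i/K_i) = 5.48/1.18 + 3.89/0.432 = 13.65 d.
q = Δh / Σ(b_i/K_i) = 4.98 / 13.65 = 0.3649 m/day.
In each layer the seepage velocity is v_i = q/n_i, so the layer transit time is t_i = b_i·n_i / q:
  layer 1 (fine sand): t_1 = 5.48 × 0.21 / 0.3649 = 3.154 d
  layer 2 (weathered basalt): t_2 = 3.89 × 0.10 / 0.3649 = 1.066 d
Total t = Σ t_i = 4.220 days.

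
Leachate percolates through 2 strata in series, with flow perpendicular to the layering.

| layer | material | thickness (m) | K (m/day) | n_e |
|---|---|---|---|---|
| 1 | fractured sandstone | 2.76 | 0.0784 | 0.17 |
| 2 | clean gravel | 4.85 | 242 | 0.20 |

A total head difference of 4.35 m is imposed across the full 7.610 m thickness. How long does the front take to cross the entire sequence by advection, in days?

11.7

With flow normal to the layers, continuity requires the same specific discharge q through every layer.
Σ(b_i/K_i) = 2.76/0.0784 + 4.85/242 = 35.22 d.
q = Δh / Σ(b_i/K_i) = 4.35 / 35.22 = 0.1235 m/day.
In each layer the seepage velocity is v_i = q/n_i, so the layer transit time is t_i = b_i·n_i / q:
  layer 1 (fractured sandstone): t_1 = 2.76 × 0.17 / 0.1235 = 3.799 d
  layer 2 (clean gravel): t_2 = 4.85 × 0.20 / 0.1235 = 7.855 d
Total t = Σ t_i = 11.65 days.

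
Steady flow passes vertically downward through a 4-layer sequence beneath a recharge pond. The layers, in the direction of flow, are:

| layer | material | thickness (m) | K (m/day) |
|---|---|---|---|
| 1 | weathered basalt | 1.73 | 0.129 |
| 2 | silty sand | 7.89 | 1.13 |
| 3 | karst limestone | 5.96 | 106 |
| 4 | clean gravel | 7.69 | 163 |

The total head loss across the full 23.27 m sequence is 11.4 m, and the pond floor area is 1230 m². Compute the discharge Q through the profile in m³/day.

684

Flow is perpendicular to layering, so the layers act in series and the equivalent K is the thickness-weighted harmonic mean.
Total thickness L = 1.73 + 7.89 + 5.96 + 7.69 = 23.27 m.
Σ(b_i/K_i) = 1.73/0.129 + 7.89/1.13 + 5.96/106 + 7.69/163 = 20.50 d.
K_eq = L / Σ(b_i/K_i) = 23.27 / 20.50 = 1.135 m/day.
Q = K_eq · A · (Δh/L) = 1.135 × 1230 × (11.4/23.27) = 684.1 m³/day.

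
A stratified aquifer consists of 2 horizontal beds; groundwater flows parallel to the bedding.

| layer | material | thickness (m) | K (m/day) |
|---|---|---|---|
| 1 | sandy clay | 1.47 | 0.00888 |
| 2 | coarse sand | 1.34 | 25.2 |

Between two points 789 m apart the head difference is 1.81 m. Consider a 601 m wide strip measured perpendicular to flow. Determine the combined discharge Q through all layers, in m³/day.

Flow is parallel to layering, so each bed carries its own Darcy discharge and the transmissivities add.
Σ(K_i·b_i) = 0.00888×1.47 + 25.2×1.34 = 33.78 m²/day.
Hydraulic gradient i = Δh / L = 1.81 / 789 = 0.002294.
Q = Σ(K_i·b_i) · W · i = 33.78 × 601 × 0.002294 = 46.57 m³/day.

46.6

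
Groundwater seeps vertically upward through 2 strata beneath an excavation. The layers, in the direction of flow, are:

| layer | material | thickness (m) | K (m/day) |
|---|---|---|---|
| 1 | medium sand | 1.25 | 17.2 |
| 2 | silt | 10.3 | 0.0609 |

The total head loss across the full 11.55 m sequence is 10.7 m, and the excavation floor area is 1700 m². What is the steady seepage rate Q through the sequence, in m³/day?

108

Flow is perpendicular to layering, so the layers act in series and the equivalent K is the thickness-weighted harmonic mean.
Total thickness L = 1.25 + 10.3 = 11.55 m.
Σ(b_i/K_i) = 1.25/17.2 + 10.3/0.0609 = 169.2 d.
K_eq = L / Σ(b_i/K_i) = 11.55 / 169.2 = 0.06826 m/day.
Q = K_eq · A · (Δh/L) = 0.06826 × 1700 × (10.7/11.55) = 107.5 m³/day.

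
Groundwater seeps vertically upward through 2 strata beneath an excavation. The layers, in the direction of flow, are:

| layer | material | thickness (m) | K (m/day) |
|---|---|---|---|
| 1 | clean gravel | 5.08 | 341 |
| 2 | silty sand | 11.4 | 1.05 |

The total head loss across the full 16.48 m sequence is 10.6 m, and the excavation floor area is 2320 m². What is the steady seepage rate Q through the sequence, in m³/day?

Flow is perpendicular to layering, so the layers act in series and the equivalent K is the thickness-weighted harmonic mean.
Total thickness L = 5.08 + 11.4 = 16.48 m.
Σ(b_i/K_i) = 5.08/341 + 11.4/1.05 = 10.87 d.
K_eq = L / Σ(b_i/K_i) = 16.48 / 10.87 = 1.516 m/day.
Q = K_eq · A · (Δh/L) = 1.516 × 2320 × (10.6/16.48) = 2262 m³/day.

2260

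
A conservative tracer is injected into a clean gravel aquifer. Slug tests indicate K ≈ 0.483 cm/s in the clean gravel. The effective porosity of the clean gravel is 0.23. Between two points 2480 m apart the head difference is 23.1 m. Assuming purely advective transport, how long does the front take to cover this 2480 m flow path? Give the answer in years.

Convert K: 0.483 cm/s × 864 = 417.3 m/day.
Hydraulic gradient i = Δh / L = 23.1 / 2480 = 0.009315.
Darcy flux q = K · i = 417.3 × 0.009315 = 3.887 m/day.
Seepage velocity v = q / n_e = 3.887 / 0.23 = 16.90 m/day.
Travel time t = L / v = 2480 / 16.90 = 146.7 days = 0.4018 years.

0.402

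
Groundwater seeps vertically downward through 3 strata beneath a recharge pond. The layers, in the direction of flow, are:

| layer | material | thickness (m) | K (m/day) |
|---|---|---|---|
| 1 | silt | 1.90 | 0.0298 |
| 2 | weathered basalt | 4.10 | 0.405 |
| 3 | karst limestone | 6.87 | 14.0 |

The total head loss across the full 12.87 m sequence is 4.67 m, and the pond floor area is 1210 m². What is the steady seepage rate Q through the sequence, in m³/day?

76.0

Flow is perpendicular to layering, so the layers act in series and the equivalent K is the thickness-weighted harmonic mean.
Total thickness L = 1.90 + 4.10 + 6.87 = 12.87 m.
Σ(b_i/K_i) = 1.90/0.0298 + 4.10/0.405 + 6.87/14.0 = 74.37 d.
K_eq = L / Σ(b_i/K_i) = 12.87 / 74.37 = 0.1730 m/day.
Q = K_eq · A · (Δh/L) = 0.1730 × 1210 × (4.67/12.87) = 75.98 m³/day.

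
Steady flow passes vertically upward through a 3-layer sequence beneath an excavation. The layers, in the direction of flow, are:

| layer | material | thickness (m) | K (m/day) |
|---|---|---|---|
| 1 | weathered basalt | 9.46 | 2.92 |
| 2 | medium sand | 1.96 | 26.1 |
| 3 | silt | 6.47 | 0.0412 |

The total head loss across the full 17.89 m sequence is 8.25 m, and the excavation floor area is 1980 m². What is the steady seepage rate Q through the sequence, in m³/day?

102

Flow is perpendicular to layering, so the layers act in series and the equivalent K is the thickness-weighted harmonic mean.
Total thickness L = 9.46 + 1.96 + 6.47 = 17.89 m.
Σ(b_i/K_i) = 9.46/2.92 + 1.96/26.1 + 6.47/0.0412 = 160.4 d.
K_eq = L / Σ(b_i/K_i) = 17.89 / 160.4 = 0.1116 m/day.
Q = K_eq · A · (Δh/L) = 0.1116 × 1980 × (8.25/17.89) = 101.9 m³/day.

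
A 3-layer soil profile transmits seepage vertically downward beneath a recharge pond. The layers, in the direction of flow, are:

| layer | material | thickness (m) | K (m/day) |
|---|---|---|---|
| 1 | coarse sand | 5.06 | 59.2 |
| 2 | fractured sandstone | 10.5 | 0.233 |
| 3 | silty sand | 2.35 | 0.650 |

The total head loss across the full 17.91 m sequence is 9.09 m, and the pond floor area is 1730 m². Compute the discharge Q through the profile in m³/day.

Flow is perpendicular to layering, so the layers act in series and the equivalent K is the thickness-weighted harmonic mean.
Total thickness L = 5.06 + 10.5 + 2.35 = 17.91 m.
Σ(b_i/K_i) = 5.06/59.2 + 10.5/0.233 + 2.35/0.650 = 48.77 d.
K_eq = L / Σ(b_i/K_i) = 17.91 / 48.77 = 0.3673 m/day.
Q = K_eq · A · (Δh/L) = 0.3673 × 1730 × (9.09/17.91) = 322.5 m³/day.

322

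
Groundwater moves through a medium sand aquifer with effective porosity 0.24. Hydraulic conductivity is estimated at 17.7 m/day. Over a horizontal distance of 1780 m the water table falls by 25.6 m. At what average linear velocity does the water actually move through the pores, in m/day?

Hydraulic gradient i = Δh / L = 25.6 / 1780 = 0.01438.
Darcy flux q = K · i = 17.70 × 0.01438 = 0.2546 m/day.
Seepage velocity v = q / n_e = 0.2546 / 0.24 = 1.061 m/day.

1.06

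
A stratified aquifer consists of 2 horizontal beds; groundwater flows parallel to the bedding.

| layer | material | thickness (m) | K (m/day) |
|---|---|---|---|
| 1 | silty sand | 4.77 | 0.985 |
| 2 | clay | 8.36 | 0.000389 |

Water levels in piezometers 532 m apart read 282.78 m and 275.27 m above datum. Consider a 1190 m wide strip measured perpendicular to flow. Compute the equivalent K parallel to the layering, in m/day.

Flow is parallel to layering, so each bed carries its own Darcy discharge and the transmissivities add.
Σ(K_i·b_i) = 0.985×4.77 + 0.000389×8.36 = 4.702 m²/day.
Total thickness b = 13.13 m, so K_eq = Σ(K_i·b_i)/b = 0.3581 m/day.

0.358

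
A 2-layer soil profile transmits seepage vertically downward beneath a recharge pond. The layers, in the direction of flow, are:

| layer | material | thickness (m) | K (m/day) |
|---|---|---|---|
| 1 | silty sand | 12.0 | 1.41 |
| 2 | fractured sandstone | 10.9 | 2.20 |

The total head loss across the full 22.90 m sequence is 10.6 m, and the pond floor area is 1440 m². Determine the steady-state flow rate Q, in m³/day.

Flow is perpendicular to layering, so the layers act in series and the equivalent K is the thickness-weighted harmonic mean.
Total thickness L = 12.0 + 10.9 = 22.90 m.
Σ(b_i/K_i) = 12.0/1.41 + 10.9/2.20 = 13.47 d.
K_eq = L / Σ(b_i/K_i) = 22.90 / 13.47 = 1.701 m/day.
Q = K_eq · A · (Δh/L) = 1.701 × 1440 × (10.6/22.90) = 1134 m³/day.

1130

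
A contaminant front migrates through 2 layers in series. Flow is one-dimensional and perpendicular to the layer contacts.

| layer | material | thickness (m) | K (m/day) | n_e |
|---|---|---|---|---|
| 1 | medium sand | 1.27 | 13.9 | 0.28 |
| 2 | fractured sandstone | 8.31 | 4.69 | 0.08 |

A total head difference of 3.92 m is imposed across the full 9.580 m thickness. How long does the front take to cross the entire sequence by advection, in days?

0.485

With flow normal to the layers, continuity requires the same specific discharge q through every layer.
Σ(b_i/K_i) = 1.27/13.9 + 8.31/4.69 = 1.863 d.
q = Δh / Σ(b_i/K_i) = 3.92 / 1.863 = 2.104 m/day.
In each layer the seepage velocity is v_i = q/n_i, so the layer transit time is t_i = b_i·n_i / q:
  layer 1 (medium sand): t_1 = 1.27 × 0.28 / 2.104 = 0.1690 d
  layer 2 (fractured sandstone): t_2 = 8.31 × 0.08 / 2.104 = 0.3160 d
Total t = Σ t_i = 0.4850 days.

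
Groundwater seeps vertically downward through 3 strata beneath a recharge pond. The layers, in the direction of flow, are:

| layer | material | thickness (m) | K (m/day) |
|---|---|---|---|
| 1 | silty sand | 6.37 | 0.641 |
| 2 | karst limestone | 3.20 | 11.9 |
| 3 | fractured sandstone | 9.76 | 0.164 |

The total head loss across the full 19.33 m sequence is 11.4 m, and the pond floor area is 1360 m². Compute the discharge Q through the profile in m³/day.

Flow is perpendicular to layering, so the layers act in series and the equivalent K is the thickness-weighted harmonic mean.
Total thickness L = 6.37 + 3.20 + 9.76 = 19.33 m.
Σ(b_i/K_i) = 6.37/0.641 + 3.20/11.9 + 9.76/0.164 = 69.72 d.
K_eq = L / Σ(b_i/K_i) = 19.33 / 69.72 = 0.2773 m/day.
Q = K_eq · A · (Δh/L) = 0.2773 × 1360 × (11.4/19.33) = 222.4 m³/day.

222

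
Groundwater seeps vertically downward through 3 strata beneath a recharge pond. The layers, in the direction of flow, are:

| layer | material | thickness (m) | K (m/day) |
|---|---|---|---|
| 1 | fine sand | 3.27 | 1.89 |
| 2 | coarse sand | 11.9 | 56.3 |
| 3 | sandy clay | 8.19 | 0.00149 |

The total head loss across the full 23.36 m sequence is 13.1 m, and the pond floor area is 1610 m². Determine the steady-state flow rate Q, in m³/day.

Flow is perpendicular to layering, so the layers act in series and the equivalent K is the thickness-weighted harmonic mean.
Total thickness L = 3.27 + 11.9 + 8.19 = 23.36 m.
Σ(b_i/K_i) = 3.27/1.89 + 11.9/56.3 + 8.19/0.00149 = 5499 d.
K_eq = L / Σ(b_i/K_i) = 23.36 / 5499 = 0.004248 m/day.
Q = K_eq · A · (Δh/L) = 0.004248 × 1610 × (13.1/23.36) = 3.836 m³/day.

3.84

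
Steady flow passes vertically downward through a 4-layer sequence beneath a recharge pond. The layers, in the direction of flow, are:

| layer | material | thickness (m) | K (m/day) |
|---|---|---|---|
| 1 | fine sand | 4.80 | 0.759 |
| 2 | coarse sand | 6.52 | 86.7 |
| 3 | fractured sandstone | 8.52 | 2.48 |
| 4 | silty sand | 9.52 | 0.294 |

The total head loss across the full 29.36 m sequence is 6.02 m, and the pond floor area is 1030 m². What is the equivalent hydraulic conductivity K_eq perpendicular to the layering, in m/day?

Flow is perpendicular to layering, so the layers act in series and the equivalent K is the thickness-weighted harmonic mean.
Total thickness L = 4.80 + 6.52 + 8.52 + 9.52 = 29.36 m.
Σ(b_i/K_i) = 4.80/0.759 + 6.52/86.7 + 8.52/2.48 + 9.52/0.294 = 42.22 d.
K_eq = L / Σ(b_i/K_i) = 29.36 / 42.22 = 0.6955 m/day.

0.695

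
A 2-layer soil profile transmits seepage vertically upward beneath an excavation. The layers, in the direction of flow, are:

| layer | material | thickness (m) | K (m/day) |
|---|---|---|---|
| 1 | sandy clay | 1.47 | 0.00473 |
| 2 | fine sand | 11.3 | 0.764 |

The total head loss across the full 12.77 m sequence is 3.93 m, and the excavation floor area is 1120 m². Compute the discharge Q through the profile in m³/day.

Flow is perpendicular to layering, so the layers act in series and the equivalent K is the thickness-weighted harmonic mean.
Total thickness L = 1.47 + 11.3 = 12.77 m.
Σ(b_i/K_i) = 1.47/0.00473 + 11.3/0.764 = 325.6 d.
K_eq = L / Σ(b_i/K_i) = 12.77 / 325.6 = 0.03922 m/day.
Q = K_eq · A · (Δh/L) = 0.03922 × 1120 × (3.93/12.77) = 13.52 m³/day.

13.5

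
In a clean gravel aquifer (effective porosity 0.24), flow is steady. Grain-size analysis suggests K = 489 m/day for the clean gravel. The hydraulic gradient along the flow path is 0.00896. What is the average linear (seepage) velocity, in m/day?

18.3

Hydraulic gradient i = 0.00896.
Darcy flux q = K · i = 489.0 × 0.008960 = 4.381 m/day.
Seepage velocity v = q / n_e = 4.381 / 0.24 = 18.26 m/day.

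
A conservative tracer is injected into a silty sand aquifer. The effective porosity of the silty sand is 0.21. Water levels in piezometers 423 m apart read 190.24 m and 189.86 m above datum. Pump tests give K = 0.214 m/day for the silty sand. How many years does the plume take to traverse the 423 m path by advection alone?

1270

Hydraulic gradient i = (190.24 − 189.86) / 423 = 0.38 / 423 = 0.0008983.
Darcy flux q = K · i = 0.2140 × 0.0008983 = 0.0001922 m/day.
Seepage velocity v = q / n_e = 0.0001922 / 0.21 = 0.0009155 m/day.
Travel time t = L / v = 423 / 0.0009155 = 4.621e+05 days = 1265 years.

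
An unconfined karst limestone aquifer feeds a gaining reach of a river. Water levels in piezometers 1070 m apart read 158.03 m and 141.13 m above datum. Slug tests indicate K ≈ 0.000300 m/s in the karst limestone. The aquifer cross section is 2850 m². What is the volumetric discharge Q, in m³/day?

Convert K: 0.000300 m/s × 86400 = 25.92 m/day.
Hydraulic gradient i = (158.03 − 141.13) / 1070 = 16.9 / 1070 = 0.01579.
Darcy's law: Q = K · A · i = 25.92 × 2850 × 0.01579 = 1167 m³/day.

1170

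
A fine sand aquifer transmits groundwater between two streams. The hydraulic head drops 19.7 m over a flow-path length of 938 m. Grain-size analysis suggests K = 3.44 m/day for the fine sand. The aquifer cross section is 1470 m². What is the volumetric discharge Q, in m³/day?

106

Hydraulic gradient i = Δh / L = 19.7 / 938 = 0.02100.
Darcy's law: Q = K · A · i = 3.440 × 1470 × 0.02100 = 106.2 m³/day.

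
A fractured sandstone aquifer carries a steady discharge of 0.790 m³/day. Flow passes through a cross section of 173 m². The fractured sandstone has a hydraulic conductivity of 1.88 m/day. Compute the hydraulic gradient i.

0.00243

From Q = K·A·i, i = Q / (K·A) = 0.790 / (1.880 × 173.0) = 0.002429.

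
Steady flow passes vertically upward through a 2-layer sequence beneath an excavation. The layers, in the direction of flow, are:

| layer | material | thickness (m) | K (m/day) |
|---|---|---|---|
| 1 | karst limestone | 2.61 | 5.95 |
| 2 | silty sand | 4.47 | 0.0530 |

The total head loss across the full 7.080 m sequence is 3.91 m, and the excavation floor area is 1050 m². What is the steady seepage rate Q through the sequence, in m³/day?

Flow is perpendicular to layering, so the layers act in series and the equivalent K is the thickness-weighted harmonic mean.
Total thickness L = 2.61 + 4.47 = 7.080 m.
Σ(b_i/K_i) = 2.61/5.95 + 4.47/0.0530 = 84.78 d.
K_eq = L / Σ(b_i/K_i) = 7.080 / 84.78 = 0.08351 m/day.
Q = K_eq · A · (Δh/L) = 0.08351 × 1050 × (3.91/7.080) = 48.43 m³/day.

48.4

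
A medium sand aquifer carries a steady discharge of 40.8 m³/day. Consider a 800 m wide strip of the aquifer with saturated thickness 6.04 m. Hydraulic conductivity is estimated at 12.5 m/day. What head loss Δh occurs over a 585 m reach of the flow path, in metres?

Cross-sectional area A = 800 × 6.04 = 4832 m².
From Q = K·A·i, i = Q / (K·A) = 40.8 / (12.50 × 4832) = 0.0006755.
Head loss Δh = i · L = 0.0006755 × 585 = 0.3952 m.

0.395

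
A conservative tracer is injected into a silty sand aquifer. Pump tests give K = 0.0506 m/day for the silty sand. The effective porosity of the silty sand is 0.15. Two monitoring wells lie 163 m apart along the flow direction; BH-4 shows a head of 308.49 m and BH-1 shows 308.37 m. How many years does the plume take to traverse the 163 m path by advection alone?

1800

Hydraulic gradient i = (308.49 − 308.37) / 163 = 0.12 / 163 = 0.0007362.
Darcy flux q = K · i = 0.05060 × 0.0007362 = 3.725e-05 m/day.
Seepage velocity v = q / n_e = 3.725e-05 / 0.15 = 0.0002483 m/day.
Travel time t = L / v = 163 / 0.0002483 = 6.563e+05 days = 1797 years.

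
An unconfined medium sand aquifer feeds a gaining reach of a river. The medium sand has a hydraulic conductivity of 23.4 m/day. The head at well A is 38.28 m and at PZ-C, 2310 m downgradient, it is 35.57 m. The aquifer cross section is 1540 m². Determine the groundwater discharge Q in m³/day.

Hydraulic gradient i = (38.28 − 35.57) / 2310 = 2.71 / 2310 = 0.001173.
Darcy's law: Q = K · A · i = 23.40 × 1540 × 0.001173 = 42.28 m³/day.

42.3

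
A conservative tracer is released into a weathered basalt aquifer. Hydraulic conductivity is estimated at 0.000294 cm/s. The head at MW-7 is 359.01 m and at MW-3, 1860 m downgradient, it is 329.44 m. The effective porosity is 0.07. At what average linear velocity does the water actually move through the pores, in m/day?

0.0577

Convert K: 0.000294 cm/s × 864 = 0.2540 m/day.
Hydraulic gradient i = (359.01 − 329.44) / 1860 = 29.57 / 1860 = 0.01590.
Darcy flux q = K · i = 0.2540 × 0.01590 = 0.004038 m/day.
Seepage velocity v = q / n_e = 0.004038 / 0.07 = 0.05769 m/day.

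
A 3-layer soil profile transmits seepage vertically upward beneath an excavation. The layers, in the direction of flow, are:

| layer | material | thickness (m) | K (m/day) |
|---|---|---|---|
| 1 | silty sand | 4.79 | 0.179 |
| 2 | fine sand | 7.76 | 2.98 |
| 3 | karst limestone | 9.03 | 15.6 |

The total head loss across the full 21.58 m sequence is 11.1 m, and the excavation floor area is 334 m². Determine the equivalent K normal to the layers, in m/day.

0.721

Flow is perpendicular to layering, so the layers act in series and the equivalent K is the thickness-weighted harmonic mean.
Total thickness L = 4.79 + 7.76 + 9.03 = 21.58 m.
Σ(b_i/K_i) = 4.79/0.179 + 7.76/2.98 + 9.03/15.6 = 29.94 d.
K_eq = L / Σ(b_i/K_i) = 21.58 / 29.94 = 0.7207 m/day.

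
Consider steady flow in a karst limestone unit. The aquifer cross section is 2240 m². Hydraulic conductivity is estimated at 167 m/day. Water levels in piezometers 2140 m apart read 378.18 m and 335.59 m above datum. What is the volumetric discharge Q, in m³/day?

7440

Hydraulic gradient i = (378.18 − 335.59) / 2140 = 42.59 / 2140 = 0.01990.
Darcy's law: Q = K · A · i = 167.0 × 2240 × 0.01990 = 7445 m³/day.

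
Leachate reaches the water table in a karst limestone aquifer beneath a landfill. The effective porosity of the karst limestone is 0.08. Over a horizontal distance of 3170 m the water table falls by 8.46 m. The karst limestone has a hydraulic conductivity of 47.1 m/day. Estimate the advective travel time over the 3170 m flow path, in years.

Hydraulic gradient i = Δh / L = 8.46 / 3170 = 0.002669.
Darcy flux q = K · i = 47.10 × 0.002669 = 0.1257 m/day.
Seepage velocity v = q / n_e = 0.1257 / 0.08 = 1.571 m/day.
Travel time t = L / v = 3170 / 1.571 = 2018 days = 5.524 years.

5.52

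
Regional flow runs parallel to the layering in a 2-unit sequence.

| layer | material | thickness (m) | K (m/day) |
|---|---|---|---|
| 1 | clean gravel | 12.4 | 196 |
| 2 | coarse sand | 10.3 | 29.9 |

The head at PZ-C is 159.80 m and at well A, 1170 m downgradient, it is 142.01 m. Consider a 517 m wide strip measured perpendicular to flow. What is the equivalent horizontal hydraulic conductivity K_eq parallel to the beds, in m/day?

Flow is parallel to layering, so each bed carries its own Darcy discharge and the transmissivities add.
Σ(K_i·b_i) = 196×12.4 + 29.9×10.3 = 2738 m²/day.
Total thickness b = 22.70 m, so K_eq = Σ(K_i·b_i)/b = 120.6 m/day.

121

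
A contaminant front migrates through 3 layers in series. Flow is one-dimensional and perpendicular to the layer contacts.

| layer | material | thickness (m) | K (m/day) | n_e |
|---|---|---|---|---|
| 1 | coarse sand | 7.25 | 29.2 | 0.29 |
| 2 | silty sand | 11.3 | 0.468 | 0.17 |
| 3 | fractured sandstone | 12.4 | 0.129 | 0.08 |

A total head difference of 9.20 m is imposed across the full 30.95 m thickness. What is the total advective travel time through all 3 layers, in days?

65.7

With flow normal to the layers, continuity requires the same specific discharge q through every layer.
Σ(b_i/K_i) = 7.25/29.2 + 11.3/0.468 + 12.4/0.129 = 120.5 d.
q = Δh / Σ(b_i/K_i) = 9.20 / 120.5 = 0.07634 m/day.
In each layer the seepage velocity is v_i = q/n_i, so the layer transit time is t_i = b_i·n_i / q:
  layer 1 (coarse sand): t_1 = 7.25 × 0.29 / 0.07634 = 27.54 d
  layer 2 (silty sand): t_2 = 11.3 × 0.17 / 0.07634 = 25.16 d
  layer 3 (fractured sandstone): t_3 = 12.4 × 0.08 / 0.07634 = 12.99 d
Total t = Σ t_i = 65.70 days.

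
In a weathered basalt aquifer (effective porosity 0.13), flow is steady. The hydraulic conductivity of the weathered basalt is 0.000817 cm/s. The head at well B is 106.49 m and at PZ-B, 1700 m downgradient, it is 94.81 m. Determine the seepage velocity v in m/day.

Convert K: 0.000817 cm/s × 864 = 0.7059 m/day.
Hydraulic gradient i = (106.49 − 94.81) / 1700 = 11.68 / 1700 = 0.006871.
Darcy flux q = K · i = 0.7059 × 0.006871 = 0.004850 m/day.
Seepage velocity v = q / n_e = 0.004850 / 0.13 = 0.03731 m/day.

0.0373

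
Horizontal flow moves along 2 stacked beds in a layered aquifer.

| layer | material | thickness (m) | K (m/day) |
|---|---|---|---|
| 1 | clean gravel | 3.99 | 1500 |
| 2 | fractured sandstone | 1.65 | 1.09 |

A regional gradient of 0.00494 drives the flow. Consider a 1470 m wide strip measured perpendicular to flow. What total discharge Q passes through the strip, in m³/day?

Flow is parallel to layering, so each bed carries its own Darcy discharge and the transmissivities add.
Σ(K_i·b_i) = 1500×3.99 + 1.09×1.65 = 5987 m²/day.
Hydraulic gradient i = 0.00494.
Q = Σ(K_i·b_i) · W · i = 5987 × 1470 × 0.004940 = 43475 m³/day.

43500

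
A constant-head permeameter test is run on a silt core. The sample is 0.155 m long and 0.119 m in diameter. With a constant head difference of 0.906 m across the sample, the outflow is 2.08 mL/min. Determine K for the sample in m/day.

0.0461

Cross-sectional area A = π·(d/2)² = π × (0.119/2)² = 0.01112 m².
Convert discharge: 2.08 mL/min = 3.467e-08 m³/s.
Darcy's law rearranged: K = Q·L / (A·Δh) = 3.467e-08 × 0.155 / (0.01112 × 0.906) = 5.333e-07 m/s = 0.04607 m/day.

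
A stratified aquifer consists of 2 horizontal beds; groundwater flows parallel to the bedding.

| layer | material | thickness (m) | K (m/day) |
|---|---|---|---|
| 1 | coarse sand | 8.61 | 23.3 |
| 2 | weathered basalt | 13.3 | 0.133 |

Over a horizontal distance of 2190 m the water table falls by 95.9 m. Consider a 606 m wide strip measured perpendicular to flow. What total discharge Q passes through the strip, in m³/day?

5370

Flow is parallel to layering, so each bed carries its own Darcy discharge and the transmissivities add.
Σ(K_i·b_i) = 23.3×8.61 + 0.133×13.3 = 202.4 m²/day.
Hydraulic gradient i = Δh / L = 95.9 / 2190 = 0.04379.
Q = Σ(K_i·b_i) · W · i = 202.4 × 606 × 0.04379 = 5371 m³/day.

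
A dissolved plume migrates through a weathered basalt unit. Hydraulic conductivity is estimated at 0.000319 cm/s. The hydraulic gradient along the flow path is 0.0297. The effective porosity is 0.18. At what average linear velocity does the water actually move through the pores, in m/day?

Convert K: 0.000319 cm/s × 864 = 0.2756 m/day.
Hydraulic gradient i = 0.0297.
Darcy flux q = K · i = 0.2756 × 0.02970 = 0.008186 m/day.
Seepage velocity v = q / n_e = 0.008186 / 0.18 = 0.04548 m/day.

0.0455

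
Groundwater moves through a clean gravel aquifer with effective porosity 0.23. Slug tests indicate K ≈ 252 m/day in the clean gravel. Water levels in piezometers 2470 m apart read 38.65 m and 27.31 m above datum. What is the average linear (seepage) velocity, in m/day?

Hydraulic gradient i = (38.65 − 27.31) / 2470 = 11.34 / 2470 = 0.004591.
Darcy flux q = K · i = 252.0 × 0.004591 = 1.157 m/day.
Seepage velocity v = q / n_e = 1.157 / 0.23 = 5.030 m/day.

5.03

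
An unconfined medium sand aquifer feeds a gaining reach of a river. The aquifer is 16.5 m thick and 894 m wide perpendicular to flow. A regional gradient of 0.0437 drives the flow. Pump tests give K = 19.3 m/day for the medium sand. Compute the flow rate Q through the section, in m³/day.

12400

Cross-sectional area A = 894 × 16.5 = 14751 m².
Hydraulic gradient i = 0.0437.
Darcy's law: Q = K · A · i = 19.30 × 14751 × 0.04370 = 12441 m³/day.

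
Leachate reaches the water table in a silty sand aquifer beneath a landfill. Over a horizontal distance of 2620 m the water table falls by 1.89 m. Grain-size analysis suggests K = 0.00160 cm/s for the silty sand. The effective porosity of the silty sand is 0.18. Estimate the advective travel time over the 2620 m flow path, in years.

1290

Convert K: 0.00160 cm/s × 864 = 1.382 m/day.
Hydraulic gradient i = Δh / L = 1.89 / 2620 = 0.0007214.
Darcy flux q = K · i = 1.382 × 0.0007214 = 0.0009972 m/day.
Seepage velocity v = q / n_e = 0.0009972 / 0.18 = 0.005540 m/day.
Travel time t = L / v = 2620 / 0.005540 = 4.729e+05 days = 1295 years.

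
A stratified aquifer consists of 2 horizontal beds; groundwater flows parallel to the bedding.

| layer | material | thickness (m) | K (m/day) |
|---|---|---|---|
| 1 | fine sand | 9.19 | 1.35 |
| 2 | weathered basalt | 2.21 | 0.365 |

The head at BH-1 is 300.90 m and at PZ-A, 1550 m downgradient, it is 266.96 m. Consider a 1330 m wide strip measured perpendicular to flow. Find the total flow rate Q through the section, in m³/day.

385

Flow is parallel to layering, so each bed carries its own Darcy discharge and the transmissivities add.
Σ(K_i·b_i) = 1.35×9.19 + 0.365×2.21 = 13.21 m²/day.
Hydraulic gradient i = (300.90 − 266.96) / 1550 = 33.94 / 1550 = 0.02190.
Q = Σ(K_i·b_i) · W · i = 13.21 × 1330 × 0.02190 = 384.8 m³/day.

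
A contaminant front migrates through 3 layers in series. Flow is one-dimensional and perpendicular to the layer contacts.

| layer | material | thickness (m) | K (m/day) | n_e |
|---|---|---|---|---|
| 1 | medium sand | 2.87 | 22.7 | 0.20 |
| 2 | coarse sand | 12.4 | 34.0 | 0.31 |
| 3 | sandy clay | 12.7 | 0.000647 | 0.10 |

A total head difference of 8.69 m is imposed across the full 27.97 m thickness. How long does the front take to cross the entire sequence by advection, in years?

35.2

With flow normal to the layers, continuity requires the same specific discharge q through every layer.
Σ(b_i/K_i) = 2.87/22.7 + 12.4/34.0 + 12.7/0.000647 = 19630 d.
q = Δh / Σ(b_i/K_i) = 8.69 / 19630 = 0.0004427 m/day.
In each layer the seepage velocity is v_i = q/n_i, so the layer transit time is t_i = b_i·n_i / q:
  layer 1 (medium sand): t_1 = 2.87 × 0.20 / 0.0004427 = 1297 d
  layer 2 (coarse sand): t_2 = 12.4 × 0.31 / 0.0004427 = 8683 d
  layer 3 (sandy clay): t_3 = 12.7 × 0.10 / 0.0004427 = 2869 d
Total t = Σ t_i = 12848 days = 35.18 years.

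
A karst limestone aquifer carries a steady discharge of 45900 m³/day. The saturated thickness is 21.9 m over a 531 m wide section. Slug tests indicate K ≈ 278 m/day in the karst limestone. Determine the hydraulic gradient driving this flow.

0.0142

Cross-sectional area A = 531 × 21.9 = 11629 m².
From Q = K·A·i, i = Q / (K·A) = 45900 / (278.0 × 11629) = 0.01420.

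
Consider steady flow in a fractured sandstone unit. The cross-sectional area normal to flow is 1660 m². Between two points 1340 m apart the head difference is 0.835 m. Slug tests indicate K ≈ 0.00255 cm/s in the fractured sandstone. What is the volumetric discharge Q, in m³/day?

2.28

Convert K: 0.00255 cm/s × 864 = 2.203 m/day.
Hydraulic gradient i = Δh / L = 0.835 / 1340 = 0.0006231.
Darcy's law: Q = K · A · i = 2.203 × 1660 × 0.0006231 = 2.279 m³/day.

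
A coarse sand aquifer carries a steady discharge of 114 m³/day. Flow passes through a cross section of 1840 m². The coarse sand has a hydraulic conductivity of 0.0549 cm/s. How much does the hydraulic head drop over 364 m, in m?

0.475

Convert K: 0.0549 cm/s × 864 = 47.43 m/day.
From Q = K·A·i, i = Q / (K·A) = 114 / (47.43 × 1840) = 0.001306.
Head loss Δh = i · L = 0.001306 × 364 = 0.4754 m.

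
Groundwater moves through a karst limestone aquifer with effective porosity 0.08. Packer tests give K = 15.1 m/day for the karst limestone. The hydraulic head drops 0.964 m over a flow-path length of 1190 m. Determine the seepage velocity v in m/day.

0.153

Hydraulic gradient i = Δh / L = 0.964 / 1190 = 0.0008101.
Darcy flux q = K · i = 15.10 × 0.0008101 = 0.01223 m/day.
Seepage velocity v = q / n_e = 0.01223 / 0.08 = 0.1529 m/day.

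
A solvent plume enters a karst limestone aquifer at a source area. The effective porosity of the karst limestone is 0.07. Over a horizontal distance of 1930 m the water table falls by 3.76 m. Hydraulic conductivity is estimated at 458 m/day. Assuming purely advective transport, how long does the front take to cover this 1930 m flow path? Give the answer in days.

151

Hydraulic gradient i = Δh / L = 3.76 / 1930 = 0.001948.
Darcy flux q = K · i = 458.0 × 0.001948 = 0.8923 m/day.
Seepage velocity v = q / n_e = 0.8923 / 0.07 = 12.75 m/day.
Travel time t = L / v = 1930 / 12.75 = 151.4 days.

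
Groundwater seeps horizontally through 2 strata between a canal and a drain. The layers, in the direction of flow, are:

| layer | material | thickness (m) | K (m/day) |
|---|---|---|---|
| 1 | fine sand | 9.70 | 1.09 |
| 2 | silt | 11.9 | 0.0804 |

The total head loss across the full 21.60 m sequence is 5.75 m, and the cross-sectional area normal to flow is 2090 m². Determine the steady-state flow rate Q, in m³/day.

Flow is perpendicular to layering, so the layers act in series and the equivalent K is the thickness-weighted harmonic mean.
Total thickness L = 9.70 + 11.9 = 21.60 m.
Σ(b_i/K_i) = 9.70/1.09 + 11.9/0.0804 = 156.9 d.
K_eq = L / Σ(b_i/K_i) = 21.60 / 156.9 = 0.1377 m/day.
Q = K_eq · A · (Δh/L) = 0.1377 × 2090 × (5.75/21.60) = 76.59 m³/day.

76.6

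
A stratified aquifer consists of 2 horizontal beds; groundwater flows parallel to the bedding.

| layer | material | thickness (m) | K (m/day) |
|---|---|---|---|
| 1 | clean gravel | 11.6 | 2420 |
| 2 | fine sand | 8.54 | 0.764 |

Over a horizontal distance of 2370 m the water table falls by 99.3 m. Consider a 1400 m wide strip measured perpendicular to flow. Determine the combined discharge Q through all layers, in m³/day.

1.65e+06

Flow is parallel to layering, so each bed carries its own Darcy discharge and the transmissivities add.
Σ(K_i·b_i) = 2420×11.6 + 0.764×8.54 = 28079 m²/day.
Hydraulic gradient i = Δh / L = 99.3 / 2370 = 0.04190.
Q = Σ(K_i·b_i) · W · i = 28079 × 1400 × 0.04190 = 1.647e+06 m³/day.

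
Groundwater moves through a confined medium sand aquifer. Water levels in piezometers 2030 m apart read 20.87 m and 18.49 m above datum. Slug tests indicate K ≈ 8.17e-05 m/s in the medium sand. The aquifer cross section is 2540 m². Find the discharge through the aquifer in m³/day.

Convert K: 8.17e-05 m/s × 86400 = 7.059 m/day.
Hydraulic gradient i = (20.87 − 18.49) / 2030 = 2.38 / 2030 = 0.001172.
Darcy's law: Q = K · A · i = 7.059 × 2540 × 0.001172 = 21.02 m³/day.

21.0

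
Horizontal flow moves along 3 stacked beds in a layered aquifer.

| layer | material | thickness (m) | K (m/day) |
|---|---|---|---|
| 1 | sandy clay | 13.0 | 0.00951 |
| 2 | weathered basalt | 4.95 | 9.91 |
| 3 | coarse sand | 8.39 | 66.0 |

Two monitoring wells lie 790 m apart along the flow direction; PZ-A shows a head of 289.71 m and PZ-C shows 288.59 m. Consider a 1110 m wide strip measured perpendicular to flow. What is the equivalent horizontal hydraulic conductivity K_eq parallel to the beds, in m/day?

Flow is parallel to layering, so each bed carries its own Darcy discharge and the transmissivities add.
Σ(K_i·b_i) = 0.00951×13.0 + 9.91×4.95 + 66.0×8.39 = 602.9 m²/day.
Total thickness b = 26.34 m, so K_eq = Σ(K_i·b_i)/b = 22.89 m/day.

22.9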